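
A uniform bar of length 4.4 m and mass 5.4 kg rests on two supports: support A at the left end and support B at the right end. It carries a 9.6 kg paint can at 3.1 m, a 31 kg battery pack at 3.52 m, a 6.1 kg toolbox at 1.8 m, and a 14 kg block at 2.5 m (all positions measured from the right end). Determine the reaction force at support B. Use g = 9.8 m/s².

Taking torques about support A:
Beam weight: 5.4 × 9.8 = 52.92 N down at 2.2 m → arm 2.2 m, τ = 52.92 × 2.2 = 116.4 N·m clockwise.
Paint can: 9.6 × 9.8 = 94.08 N down at 3.1 m → arm 1.3 m, τ = 94.08 × 1.3 = 122.3 N·m clockwise.
Battery pack: 31 × 9.8 = 303.8 N down at 3.52 m → arm 0.88 m, τ = 303.8 × 0.88 = 267.3 N·m clockwise.
Toolbox: 6.1 × 9.8 = 59.78 N down at 1.8 m → arm 2.6 m, τ = 59.78 × 2.6 = 155.4 N·m clockwise.
Block: 14 × 9.8 = 137.2 N down at 2.5 m → arm 1.9 m, τ = 137.2 × 1.9 = 260.7 N·m clockwise.
Net load moment about support A = 922.1 N·m clockwise.
Reaction R at support B is upward at 0 m, arm 4.4 m → moment R × 4.4 counterclockwise.
Στ = 0 ⇒ R × 4.4 = 922.1 ⇒ R = 210 N.

R_B ≈ 210 N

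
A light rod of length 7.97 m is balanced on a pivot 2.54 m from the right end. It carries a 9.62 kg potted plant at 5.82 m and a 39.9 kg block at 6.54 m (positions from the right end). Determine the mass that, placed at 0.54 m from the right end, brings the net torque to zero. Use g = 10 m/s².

Choose the pivot (at 2.54 m from the right end) as the axis so the support reaction has zero arm there.
Potted plant: 9.62 × 10 = 96.2 N down at 5.82 m → arm 3.28 m, τ = 96.2 × 3.28 = 315.5 N·m counterclockwise.
Block: 39.9 × 10 = 399 N down at 6.54 m → arm 4 m, τ = 399 × 4 = 1596 N·m counterclockwise.
Net moment of known loads = 1912 N·m counterclockwise.
An unknown mass m at 0.54 m has arm 2 m; its moment is m·g·2 clockwise.
Setting net torque to zero: m × 10 × 2 = 1912 → m = 1912 / (10 × 2) = 95.6 kg.

m ≈ 95.6 kg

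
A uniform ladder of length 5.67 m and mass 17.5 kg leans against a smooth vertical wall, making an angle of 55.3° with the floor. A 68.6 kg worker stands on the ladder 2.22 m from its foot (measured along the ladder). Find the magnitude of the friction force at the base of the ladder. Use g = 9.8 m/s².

f ≈ 242 N

About the foot of the ladder:
Ladder weight 17.5×9.8 = 171.5 N acts at 2.835 m along the ladder; its horizontal arm is 2.835·cos55.3° = 1.614 m → τ = 276.8 N·m clockwise.
Worker: 68.6×9.8 = 672.3 N at 2.22 m → arm 1.264 m → τ = 849.8 N·m clockwise.
Wall normal N acts horizontally at the top; its moment arm is the height L sinθ = 5.67·sin55.3° = 4.662 m, counterclockwise.
Στ = 0 ⇒ N × 4.662 = 1127 ⇒ N = 242 N.
ΣFx = 0: friction at the foot balances the wall's push, so f = N_wall = 242 N.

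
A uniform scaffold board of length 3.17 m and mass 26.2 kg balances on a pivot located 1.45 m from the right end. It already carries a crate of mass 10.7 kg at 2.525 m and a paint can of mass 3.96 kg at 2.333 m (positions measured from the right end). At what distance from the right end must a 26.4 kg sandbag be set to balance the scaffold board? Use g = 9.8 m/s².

x ≈ 0.748 m from the right end

About the pivot (at 1.45 m from the right end):
Beam weight: 26.2 × 9.8 = 256.8 N down at 1.585 m → arm 0.135 m, τ = 256.8 × 0.135 = 34.67 N·m counterclockwise.
Crate: 10.7 × 9.8 = 104.9 N down at 2.525 m → arm 1.075 m, τ = 104.9 × 1.075 = 112.8 N·m counterclockwise.
Paint can: 3.96 × 9.8 = 38.81 N down at 2.333 m → arm 0.883 m, τ = 38.81 × 0.883 = 34.27 N·m counterclockwise.
Net moment of existing loads = 181.7 N·m counterclockwise.
The sandbag weighs 26.4 × 9.8 = 258.7 N and must supply an equal clockwise moment, so its lever arm about the pivot is 181.7 / 258.7 = 0.702 m.
That puts it at 1.45 − 0.702 = 0.748 m from the right end.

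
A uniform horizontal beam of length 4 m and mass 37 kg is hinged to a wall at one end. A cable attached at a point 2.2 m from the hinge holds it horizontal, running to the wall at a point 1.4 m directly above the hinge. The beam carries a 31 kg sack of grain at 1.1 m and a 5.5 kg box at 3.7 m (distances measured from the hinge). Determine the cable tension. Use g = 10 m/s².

T ≈ 1090 N

Choose the hinge as the axis so the unknown hinge reaction has zero arm there.
Beam weight: 37 × 10 = 370 N down at 2 m → arm 2 m, τ = 370 × 2 = 740 N·m clockwise.
Sack of grain: 31 × 10 = 310 N down at 1.1 m → arm 1.1 m, τ = 310 × 1.1 = 341 N·m clockwise.
Box: 5.5 × 10 = 55 N down at 3.7 m → arm 3.7 m, τ = 55 × 3.7 = 203.5 N·m clockwise.
Total clockwise load moment = 1284 N·m.
The cable tension T acts at 2.2 m; only its component perpendicular to the beam, T sinθ, produces torque. sinθ = h/√(h²+d²) = 1.4/√(1.4²+2.2²) = 0.5369.
Setting net torque to zero: T × 2.2 × 0.5369 = 1284 → T = 1284 / 1.181 = 1090 N.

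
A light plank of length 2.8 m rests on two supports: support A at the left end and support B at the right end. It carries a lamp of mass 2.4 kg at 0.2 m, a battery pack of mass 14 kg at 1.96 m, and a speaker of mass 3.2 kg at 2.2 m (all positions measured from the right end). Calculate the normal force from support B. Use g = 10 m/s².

R_B ≈ 71.1 N

Taking torques about support A:
Lamp: 2.4 × 10 = 24 N down at 0.2 m → arm 2.6 m, τ = 24 × 2.6 = 62.4 N·m clockwise.
Battery pack: 14 × 10 = 140 N down at 1.96 m → arm 0.84 m, τ = 140 × 0.84 = 117.6 N·m clockwise.
Speaker: 3.2 × 10 = 32 N down at 2.2 m → arm 0.6 m, τ = 32 × 0.6 = 19.2 N·m clockwise.
Net load moment about support A = 199.2 N·m clockwise.
Reaction R at support B is upward at 0 m, arm 2.8 m → moment R × 2.8 counterclockwise.
Balancing moments: R × 2.8 = 199.2, giving R = 71.1 N.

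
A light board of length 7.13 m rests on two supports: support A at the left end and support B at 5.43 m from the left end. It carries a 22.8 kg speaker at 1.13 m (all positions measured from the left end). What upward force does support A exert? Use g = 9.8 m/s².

R_A ≈ 177 N

Taking torques about support B:
Speaker: 22.8 × 9.8 = 223.4 N down at 1.13 m → arm 4.3 m, τ = 223.4 × 4.3 = 960.6 N·m counterclockwise.
Net load moment about support B = 960.6 N·m counterclockwise.
Reaction R at support A is upward at 0 m, arm 5.43 m → moment R × 5.43 clockwise.
For rotational equilibrium, R × 5.43 = 960.6, so R = 177 N.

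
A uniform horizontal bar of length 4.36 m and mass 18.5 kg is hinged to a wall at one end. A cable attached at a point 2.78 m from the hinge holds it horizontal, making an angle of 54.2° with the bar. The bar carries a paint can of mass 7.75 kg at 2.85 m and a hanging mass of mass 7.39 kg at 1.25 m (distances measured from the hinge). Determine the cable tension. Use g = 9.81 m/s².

T ≈ 312 N

Choose the hinge as the axis so the unknown hinge reaction has zero arm there.
Beam weight: 18.5 × 9.81 = 181.5 N down at 2.18 m → arm 2.18 m, τ = 181.5 × 2.18 = 395.7 N·m clockwise.
Paint can: 7.75 × 9.81 = 76.03 N down at 2.85 m → arm 2.85 m, τ = 76.03 × 2.85 = 216.7 N·m clockwise.
Hanging mass: 7.39 × 9.81 = 72.5 N down at 1.25 m → arm 1.25 m, τ = 72.5 × 1.25 = 90.62 N·m clockwise.
Total clockwise load moment = 703 N·m.
The cable tension T acts at 2.78 m; only its component perpendicular to the bar, T sinθ, produces torque. sin 54.2° = 0.8111.
Στ = 0 ⇒ T × 2.78 × 0.8111 = 703 ⇒ T = 703 / 2.255 = 312 N.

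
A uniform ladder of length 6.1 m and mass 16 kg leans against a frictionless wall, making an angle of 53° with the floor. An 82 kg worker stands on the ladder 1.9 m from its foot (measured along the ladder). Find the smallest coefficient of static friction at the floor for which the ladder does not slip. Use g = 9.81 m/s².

μ_min ≈ 0.258

Take moments about the foot of the ladder.
Ladder weight 16×9.81 = 157 N acts at 3.05 m along the ladder; its horizontal arm is 3.05·cos53° = 1.836 m → τ = 288.3 N·m clockwise.
Worker: 82×9.81 = 804.4 N at 1.9 m → arm 1.143 m → τ = 919.4 N·m clockwise.
Wall normal N acts horizontally at the top; its moment arm is the height L sinθ = 6.1·sin53° = 4.872 m, counterclockwise.
Balancing moments: N × 4.872 = 1208, giving N = 247.9 N.
ΣFx = 0 ⇒ f = N_wall = 247.9 N. ΣFy = 0 ⇒ N_floor = 961.4 N.
μ_min = f / N_floor = 247.9 / 961.4 = 0.258.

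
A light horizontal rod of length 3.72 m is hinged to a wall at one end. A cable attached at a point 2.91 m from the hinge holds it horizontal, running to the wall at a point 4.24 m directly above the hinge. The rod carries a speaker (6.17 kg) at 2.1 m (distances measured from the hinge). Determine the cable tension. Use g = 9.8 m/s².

About the hinge:
Speaker: 6.17 × 9.8 = 60.47 N down at 2.1 m → arm 2.1 m, τ = 60.47 × 2.1 = 127 N·m clockwise.
Total clockwise load moment = 127 N·m.
The cable tension T acts at 2.91 m; only its component perpendicular to the rod, T sinθ, produces torque. sinθ = h/√(h²+d²) = 4.24/√(4.24²+2.91²) = 0.8245.
Setting net torque to zero: T × 2.91 × 0.8245 = 127 → T = 127 / 2.399 = 52.9 N.

T ≈ 52.9 N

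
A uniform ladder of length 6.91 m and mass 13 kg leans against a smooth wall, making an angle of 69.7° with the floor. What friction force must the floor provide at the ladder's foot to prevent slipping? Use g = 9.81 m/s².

Sum moments about the foot of the ladder (the floor normal and friction both act there and drop out).
Ladder weight 13×9.81 = 127.5 N acts at 3.455 m along the ladder; its horizontal arm is 3.455·cos69.7° = 1.199 m → τ = 152.9 N·m clockwise.
Wall normal N acts horizontally at the top; its moment arm is the height L sinθ = 6.91·sin69.7° = 6.481 m, counterclockwise.
For rotational equilibrium, N × 6.481 = 152.9, so N = 23.6 N.
ΣFx = 0: friction at the foot balances the wall's push, so f = N_wall = 23.6 N.

f ≈ 23.6 N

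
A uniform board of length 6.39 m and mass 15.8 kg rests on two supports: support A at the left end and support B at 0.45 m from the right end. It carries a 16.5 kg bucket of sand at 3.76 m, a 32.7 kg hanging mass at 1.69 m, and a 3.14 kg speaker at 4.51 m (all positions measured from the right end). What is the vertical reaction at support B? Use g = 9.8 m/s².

Choose support A as the axis so its reaction then has zero moment arm.
Beam weight: 15.8 × 9.8 = 154.8 N down at 3.195 m → arm 3.195 m, τ = 154.8 × 3.195 = 494.6 N·m clockwise.
Bucket of sand: 16.5 × 9.8 = 161.7 N down at 3.76 m → arm 2.63 m, τ = 161.7 × 2.63 = 425.3 N·m clockwise.
Hanging mass: 32.7 × 9.8 = 320.5 N down at 1.69 m → arm 4.7 m, τ = 320.5 × 4.7 = 1506 N·m clockwise.
Speaker: 3.14 × 9.8 = 30.77 N down at 4.51 m → arm 1.88 m, τ = 30.77 × 1.88 = 57.85 N·m clockwise.
Net load moment about support A = 2484 N·m clockwise.
Reaction R at support B is upward at 0.45 m, arm 5.94 m → moment R × 5.94 counterclockwise.
Στ = 0 ⇒ R × 5.94 = 2484 ⇒ R = 418 N.

R_B ≈ 418 N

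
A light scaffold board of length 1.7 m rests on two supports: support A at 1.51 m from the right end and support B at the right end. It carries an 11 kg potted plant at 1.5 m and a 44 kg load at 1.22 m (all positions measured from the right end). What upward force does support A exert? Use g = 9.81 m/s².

Sum moments about support B (its reaction then has zero moment arm).
Potted plant: 11 × 9.81 = 107.9 N down at 1.5 m → arm 1.5 m, τ = 107.9 × 1.5 = 161.9 N·m counterclockwise.
Load: 44 × 9.81 = 431.6 N down at 1.22 m → arm 1.22 m, τ = 431.6 × 1.22 = 526.6 N·m counterclockwise.
Net load moment about support B = 688.5 N·m counterclockwise.
Reaction R at support A is upward at 1.51 m, arm 1.51 m → moment R × 1.51 clockwise.
Setting net torque to zero: R × 1.51 = 688.5 → R = 456 N.

R_A ≈ 456 N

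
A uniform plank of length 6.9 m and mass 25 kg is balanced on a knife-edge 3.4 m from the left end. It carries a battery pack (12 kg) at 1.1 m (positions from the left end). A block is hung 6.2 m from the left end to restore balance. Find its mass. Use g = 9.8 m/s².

m ≈ 9.41 kg

Take moments about the knife-edge (at 3.4 m from the left end).
Beam weight: 25 × 9.8 = 245 N down at 3.45 m → arm 0.05 m, τ = 245 × 0.05 = 12.25 N·m clockwise.
Battery pack: 12 × 9.8 = 117.6 N down at 1.1 m → arm 2.3 m, τ = 117.6 × 2.3 = 270.5 N·m counterclockwise.
Net moment of known loads = 258.2 N·m counterclockwise.
An unknown mass m at 6.2 m has arm 2.8 m; its moment is m·g·2.8 clockwise.
Balancing moments: m × 9.8 × 2.8 = 258.2, giving m = 258.2 / (9.8 × 2.8) = 9.41 kg.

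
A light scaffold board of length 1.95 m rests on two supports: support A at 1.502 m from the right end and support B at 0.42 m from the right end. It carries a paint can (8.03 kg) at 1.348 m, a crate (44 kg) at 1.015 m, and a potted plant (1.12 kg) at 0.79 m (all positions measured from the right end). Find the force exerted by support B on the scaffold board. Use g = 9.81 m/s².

R_B ≈ 213 N

Take moments about support A.
Paint can: 8.03 × 9.81 = 78.77 N down at 1.348 m → arm 0.154 m, τ = 78.77 × 0.154 = 12.13 N·m clockwise.
Crate: 44 × 9.81 = 431.6 N down at 1.015 m → arm 0.487 m, τ = 431.6 × 0.487 = 210.2 N·m clockwise.
Potted plant: 1.12 × 9.81 = 10.99 N down at 0.79 m → arm 0.712 m, τ = 10.99 × 0.712 = 7.825 N·m clockwise.
Net load moment about support A = 230.2 N·m clockwise.
Reaction R at support B is upward at 0.42 m, arm 1.082 m → moment R × 1.082 counterclockwise.
Setting net torque to zero: R × 1.082 = 230.2 → R = 213 N.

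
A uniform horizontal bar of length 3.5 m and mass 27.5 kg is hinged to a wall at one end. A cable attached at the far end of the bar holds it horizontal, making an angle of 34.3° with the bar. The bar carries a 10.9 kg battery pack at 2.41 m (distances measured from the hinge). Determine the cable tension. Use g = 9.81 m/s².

Sum moments about the hinge (the unknown hinge reaction has zero arm there).
Beam weight: 27.5 × 9.81 = 269.8 N down at 1.75 m → arm 1.75 m, τ = 269.8 × 1.75 = 472.2 N·m clockwise.
Battery pack: 10.9 × 9.81 = 106.9 N down at 2.41 m → arm 2.41 m, τ = 106.9 × 2.41 = 257.6 N·m clockwise.
Total clockwise load moment = 729.8 N·m.
The cable tension T acts at 3.5 m; only its component perpendicular to the bar, T sinθ, produces torque. sin 34.3° = 0.5635.
Setting net torque to zero: T × 3.5 × 0.5635 = 729.8 → T = 729.8 / 1.972 = 370 N.

T ≈ 370 N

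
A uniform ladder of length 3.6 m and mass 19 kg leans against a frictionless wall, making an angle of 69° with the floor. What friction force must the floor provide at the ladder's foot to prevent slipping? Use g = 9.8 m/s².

f ≈ 35.7 N

About the foot of the ladder:
Ladder weight 19×9.8 = 186.2 N acts at 1.8 m along the ladder; its horizontal arm is 1.8·cos69° = 0.6451 m → τ = 120.1 N·m clockwise.
Wall normal N acts horizontally at the top; its moment arm is the height L sinθ = 3.6·sin69° = 3.361 m, counterclockwise.
Στ = 0 ⇒ N × 3.361 = 120.1 ⇒ N = 35.7 N.
ΣFx = 0: friction at the foot balances the wall's push, so f = N_wall = 35.7 N.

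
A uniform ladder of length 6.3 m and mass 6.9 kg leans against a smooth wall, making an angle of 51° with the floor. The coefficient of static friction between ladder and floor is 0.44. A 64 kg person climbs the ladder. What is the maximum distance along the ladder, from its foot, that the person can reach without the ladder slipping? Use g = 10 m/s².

Choose the foot of the ladder as the axis so the floor normal and friction both act there and drop out.
Ladder weight 6.9×10 = 69 N acts at 3.15 m along the ladder; its horizontal arm is 3.15·cos51° = 1.982 m → τ = 136.8 N·m clockwise.
Person weight 64×10 = 640 N at distance d → arm d·cos51° → τ = 640·d·0.6293 clockwise.
Wall normal N at the top has arm L sinθ = 4.896 m counterclockwise, so Στ = 0 gives N·4.896 = 136.8 + 402.8·d.
ΣFy = 0 ⇒ N_floor = 709 N, so the maximum friction is μ_s·N_floor = 0.44×709 = 312 N. ΣFx = 0 ⇒ N_wall = f, so at the slipping point N = 312 N.
Substituting: 312×4.896 = 136.8 + 402.8·d ⇒ d = (1528 − 136.8) / 402.8 = 3.45 m.

d ≈ 3.45 m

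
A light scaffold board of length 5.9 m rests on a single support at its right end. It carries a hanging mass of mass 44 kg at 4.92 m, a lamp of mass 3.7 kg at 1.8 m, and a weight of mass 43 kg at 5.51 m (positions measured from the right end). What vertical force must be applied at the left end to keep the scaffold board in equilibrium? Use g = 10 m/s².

F ≈ 780 N

About the right end:
Hanging mass: 44 × 10 = 440 N down at 4.92 m → arm 4.92 m, τ = 440 × 4.92 = 2165 N·m counterclockwise.
Lamp: 3.7 × 10 = 37 N down at 1.8 m → arm 1.8 m, τ = 37 × 1.8 = 66.6 N·m counterclockwise.
Weight: 43 × 10 = 430 N down at 5.51 m → arm 5.51 m, τ = 430 × 5.51 = 2369 N·m counterclockwise.
Net moment of the loads = 4601 N·m counterclockwise.
The upward force F acts at the left end, arm 5.9 m, giving F × 5.9 clockwise.
Balancing moments: F × 5.9 = 4601, giving F = 4601 / 5.9 = 780 N.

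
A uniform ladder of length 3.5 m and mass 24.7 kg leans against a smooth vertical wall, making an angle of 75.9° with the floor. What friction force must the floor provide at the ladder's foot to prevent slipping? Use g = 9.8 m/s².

Take moments about the foot of the ladder.
Ladder weight 24.7×9.8 = 242.1 N acts at 1.75 m along the ladder; its horizontal arm is 1.75·cos75.9° = 0.4263 m → τ = 103.2 N·m clockwise.
Wall normal N acts horizontally at the top; its moment arm is the height L sinθ = 3.5·sin75.9° = 3.395 m, counterclockwise.
Στ = 0 ⇒ N × 3.395 = 103.2 ⇒ N = 30.4 N.
ΣFx = 0: friction at the foot balances the wall's push, so f = N_wall = 30.4 N.

f ≈ 30.4 N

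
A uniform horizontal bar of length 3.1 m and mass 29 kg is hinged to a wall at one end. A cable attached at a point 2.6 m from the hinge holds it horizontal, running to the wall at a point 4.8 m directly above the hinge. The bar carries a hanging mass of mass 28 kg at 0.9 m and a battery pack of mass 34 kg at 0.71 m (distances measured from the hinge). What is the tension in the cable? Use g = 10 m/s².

T ≈ 412 N

Sum moments about the hinge (the unknown hinge reaction has zero arm there).
Beam weight: 29 × 10 = 290 N down at 1.55 m → arm 1.55 m, τ = 290 × 1.55 = 449.5 N·m clockwise.
Hanging mass: 28 × 10 = 280 N down at 0.9 m → arm 0.9 m, τ = 280 × 0.9 = 252 N·m clockwise.
Battery pack: 34 × 10 = 340 N down at 0.71 m → arm 0.71 m, τ = 340 × 0.71 = 241.4 N·m clockwise.
Total clockwise load moment = 942.9 N·m.
The cable tension T acts at 2.6 m; only its component perpendicular to the bar, T sinθ, produces torque. sinθ = h/√(h²+d²) = 4.8/√(4.8²+2.6²) = 0.8793.
For rotational equilibrium, T × 2.6 × 0.8793 = 942.9, so T = 942.9 / 2.286 = 412 N.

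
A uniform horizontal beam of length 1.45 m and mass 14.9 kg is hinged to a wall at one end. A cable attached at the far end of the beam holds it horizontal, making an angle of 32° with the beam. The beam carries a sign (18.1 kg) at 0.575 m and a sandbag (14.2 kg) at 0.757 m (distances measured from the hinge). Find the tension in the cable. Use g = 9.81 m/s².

Choose the hinge as the axis so the unknown hinge reaction has zero arm there.
Beam weight: 14.9 × 9.81 = 146.2 N down at 0.725 m → arm 0.725 m, τ = 146.2 × 0.725 = 106 N·m clockwise.
Sign: 18.1 × 9.81 = 177.6 N down at 0.575 m → arm 0.575 m, τ = 177.6 × 0.575 = 102.1 N·m clockwise.
Sandbag: 14.2 × 9.81 = 139.3 N down at 0.757 m → arm 0.757 m, τ = 139.3 × 0.757 = 105.5 N·m clockwise.
Total clockwise load moment = 313.6 N·m.
The cable tension T acts at 1.45 m; only its component perpendicular to the beam, T sinθ, produces torque. sin 32° = 0.5299.
Στ = 0 ⇒ T × 1.45 × 0.5299 = 313.6 ⇒ T = 313.6 / 0.7684 = 408 N.

T ≈ 408 N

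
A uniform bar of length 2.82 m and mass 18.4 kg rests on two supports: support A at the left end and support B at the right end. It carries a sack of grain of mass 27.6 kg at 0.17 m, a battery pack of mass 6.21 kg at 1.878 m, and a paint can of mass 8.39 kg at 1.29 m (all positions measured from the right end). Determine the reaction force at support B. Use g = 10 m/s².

Take moments about support A.
Beam weight: 18.4 × 10 = 184 N down at 1.41 m → arm 1.41 m, τ = 184 × 1.41 = 259.4 N·m clockwise.
Sack of grain: 27.6 × 10 = 276 N down at 0.17 m → arm 2.65 m, τ = 276 × 2.65 = 731.4 N·m clockwise.
Battery pack: 6.21 × 10 = 62.1 N down at 1.878 m → arm 0.942 m, τ = 62.1 × 0.942 = 58.5 N·m clockwise.
Paint can: 8.39 × 10 = 83.9 N down at 1.29 m → arm 1.53 m, τ = 83.9 × 1.53 = 128.4 N·m clockwise.
Net load moment about support A = 1178 N·m clockwise.
Reaction R at support B is upward at 0 m, arm 2.82 m → moment R × 2.82 counterclockwise.
Balancing moments: R × 2.82 = 1178, giving R = 418 N.

R_B ≈ 418 N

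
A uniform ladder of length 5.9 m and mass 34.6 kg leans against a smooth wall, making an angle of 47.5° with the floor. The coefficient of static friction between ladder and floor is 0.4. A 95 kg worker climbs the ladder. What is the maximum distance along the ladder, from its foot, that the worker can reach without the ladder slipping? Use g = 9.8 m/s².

About the foot of the ladder:
Ladder weight 34.6×9.8 = 339.1 N acts at 2.95 m along the ladder; its horizontal arm is 2.95·cos47.5° = 1.993 m → τ = 675.8 N·m clockwise.
Worker weight 95×9.8 = 931 N at distance d → arm d·cos47.5° → τ = 931·d·0.6756 clockwise.
Wall normal N at the top has arm L sinθ = 4.35 m counterclockwise, so Στ = 0 gives N·4.35 = 675.8 + 629·d.
ΣFy = 0 ⇒ N_floor = 1270 N, so the maximum friction is μ_s·N_floor = 0.4×1270 = 508 N. ΣFx = 0 ⇒ N_wall = f, so at the slipping point N = 508 N.
Substituting: 508×4.35 = 675.8 + 629·d ⇒ d = (2210 − 675.8) / 629 = 2.44 m.

d ≈ 2.44 m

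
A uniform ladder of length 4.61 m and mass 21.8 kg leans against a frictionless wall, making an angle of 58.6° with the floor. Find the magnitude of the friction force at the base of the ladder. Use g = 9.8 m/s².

Choose the foot of the ladder as the axis so the floor normal and friction both act there and drop out.
Ladder weight 21.8×9.8 = 213.6 N acts at 2.305 m along the ladder; its horizontal arm is 2.305·cos58.6° = 1.201 m → τ = 256.5 N·m clockwise.
Wall normal N acts horizontally at the top; its moment arm is the height L sinθ = 4.61·sin58.6° = 3.935 m, counterclockwise.
Setting net torque to zero: N × 3.935 = 256.5 → N = 65.2 N.
ΣFx = 0: friction at the foot balances the wall's push, so f = N_wall = 65.2 N.

f ≈ 65.2 N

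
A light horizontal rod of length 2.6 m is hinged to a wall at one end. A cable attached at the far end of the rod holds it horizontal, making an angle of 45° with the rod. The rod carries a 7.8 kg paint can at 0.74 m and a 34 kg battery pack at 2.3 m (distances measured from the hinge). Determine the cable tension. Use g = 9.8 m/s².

T ≈ 448 N

Take moments about the hinge.
Paint can: 7.8 × 9.8 = 76.44 N down at 0.74 m → arm 0.74 m, τ = 76.44 × 0.74 = 56.57 N·m clockwise.
Battery pack: 34 × 9.8 = 333.2 N down at 2.3 m → arm 2.3 m, τ = 333.2 × 2.3 = 766.4 N·m clockwise.
Total clockwise load moment = 823 N·m.
The cable tension T acts at 2.6 m; only its component perpendicular to the rod, T sinθ, produces torque. sin 45° = 0.7071.
Balancing moments: T × 2.6 × 0.7071 = 823, giving T = 823 / 1.838 = 448 N.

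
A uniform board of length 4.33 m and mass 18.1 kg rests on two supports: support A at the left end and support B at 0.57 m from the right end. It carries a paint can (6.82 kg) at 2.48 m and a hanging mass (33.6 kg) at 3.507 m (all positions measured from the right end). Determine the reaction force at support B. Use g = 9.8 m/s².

Sum moments about support A (its reaction then has zero moment arm).
Beam weight: 18.1 × 9.8 = 177.4 N down at 2.165 m → arm 2.165 m, τ = 177.4 × 2.165 = 384.1 N·m clockwise.
Paint can: 6.82 × 9.8 = 66.84 N down at 2.48 m → arm 1.85 m, τ = 66.84 × 1.85 = 123.7 N·m clockwise.
Hanging mass: 33.6 × 9.8 = 329.3 N down at 3.507 m → arm 0.823 m, τ = 329.3 × 0.823 = 271 N·m clockwise.
Net load moment about support A = 778.8 N·m clockwise.
Reaction R at support B is upward at 0.57 m, arm 3.76 m → moment R × 3.76 counterclockwise.
Setting net torque to zero: R × 3.76 = 778.8 → R = 207 N.

R_B ≈ 207 N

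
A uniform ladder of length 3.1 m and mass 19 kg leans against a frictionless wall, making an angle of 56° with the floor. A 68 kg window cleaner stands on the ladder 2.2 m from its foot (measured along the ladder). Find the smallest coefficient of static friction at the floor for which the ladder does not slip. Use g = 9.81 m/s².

Take moments about the foot of the ladder.
Ladder weight 19×9.81 = 186.4 N acts at 1.55 m along the ladder; its horizontal arm is 1.55·cos56° = 0.8667 m → τ = 161.6 N·m clockwise.
Window cleaner: 68×9.81 = 667.1 N at 2.2 m → arm 1.23 m → τ = 820.5 N·m clockwise.
Wall normal N acts horizontally at the top; its moment arm is the height L sinθ = 3.1·sin56° = 2.57 m, counterclockwise.
Balancing moments: N × 2.57 = 982.1, giving N = 382.1 N.
ΣFx = 0 ⇒ f = N_wall = 382.1 N. ΣFy = 0 ⇒ N_floor = 853.5 N.
μ_min = f / N_floor = 382.1 / 853.5 = 0.448.

μ_min ≈ 0.448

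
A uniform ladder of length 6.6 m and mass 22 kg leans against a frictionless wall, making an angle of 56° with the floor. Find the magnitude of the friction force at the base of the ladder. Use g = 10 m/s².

Choose the foot of the ladder as the axis so the floor normal and friction both act there and drop out.
Ladder weight 22×10 = 220 N acts at 3.3 m along the ladder; its horizontal arm is 3.3·cos56° = 1.845 m → τ = 405.9 N·m clockwise.
Wall normal N acts horizontally at the top; its moment arm is the height L sinθ = 6.6·sin56° = 5.472 m, counterclockwise.
Setting net torque to zero: N × 5.472 = 405.9 → N = 74.2 N.
ΣFx = 0: friction at the foot balances the wall's push, so f = N_wall = 74.2 N.

f ≈ 74.2 N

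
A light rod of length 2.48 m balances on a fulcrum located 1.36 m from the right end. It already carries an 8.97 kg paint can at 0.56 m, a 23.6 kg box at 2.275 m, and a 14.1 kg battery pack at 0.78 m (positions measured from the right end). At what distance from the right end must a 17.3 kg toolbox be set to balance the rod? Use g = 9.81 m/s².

x ≈ 0.999 m from the right end

Sum moments about the fulcrum (at 1.36 m from the right end) (the support reaction has zero arm there).
Paint can: 8.97 × 9.81 = 88 N down at 0.56 m → arm 0.8 m, τ = 88 × 0.8 = 70.4 N·m clockwise.
Box: 23.6 × 9.81 = 231.5 N down at 2.275 m → arm 0.915 m, τ = 231.5 × 0.915 = 211.8 N·m counterclockwise.
Battery pack: 14.1 × 9.81 = 138.3 N down at 0.78 m → arm 0.58 m, τ = 138.3 × 0.58 = 80.21 N·m clockwise.
Net moment of existing loads = 61.19 N·m counterclockwise.
The toolbox weighs 17.3 × 9.81 = 169.7 N and must supply an equal clockwise moment, so its lever arm about the fulcrum is 61.19 / 169.7 = 0.361 m.
That puts it at 1.36 − 0.361 = 0.999 m from the right end.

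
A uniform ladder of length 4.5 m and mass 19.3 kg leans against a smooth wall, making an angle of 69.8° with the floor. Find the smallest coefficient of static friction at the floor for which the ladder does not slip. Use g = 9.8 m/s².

Sum moments about the foot of the ladder (the floor normal and friction both act there and drop out).
Ladder weight 19.3×9.8 = 189.1 N acts at 2.25 m along the ladder; its horizontal arm is 2.25·cos69.8° = 0.7769 m → τ = 146.9 N·m clockwise.
Wall normal N acts horizontally at the top; its moment arm is the height L sinθ = 4.5·sin69.8° = 4.223 m, counterclockwise.
For rotational equilibrium, N × 4.223 = 146.9, so N = 34.79 N.
ΣFx = 0 ⇒ f = N_wall = 34.79 N. ΣFy = 0 ⇒ N_floor = 189.1 N.
μ_min = f / N_floor = 34.79 / 189.1 = 0.184.

μ_min ≈ 0.184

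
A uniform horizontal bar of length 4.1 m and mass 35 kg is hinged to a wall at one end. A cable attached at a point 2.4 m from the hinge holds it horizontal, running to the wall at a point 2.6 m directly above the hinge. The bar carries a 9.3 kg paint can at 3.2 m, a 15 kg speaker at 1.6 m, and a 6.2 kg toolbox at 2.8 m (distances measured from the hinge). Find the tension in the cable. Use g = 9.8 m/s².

T ≈ 794 N

Choose the hinge as the axis so the unknown hinge reaction has zero arm there.
Beam weight: 35 × 9.8 = 343 N down at 2.05 m → arm 2.05 m, τ = 343 × 2.05 = 703.1 N·m clockwise.
Paint can: 9.3 × 9.8 = 91.14 N down at 3.2 m → arm 3.2 m, τ = 91.14 × 3.2 = 291.6 N·m clockwise.
Speaker: 15 × 9.8 = 147 N down at 1.6 m → arm 1.6 m, τ = 147 × 1.6 = 235.2 N·m clockwise.
Toolbox: 6.2 × 9.8 = 60.76 N down at 2.8 m → arm 2.8 m, τ = 60.76 × 2.8 = 170.1 N·m clockwise.
Total clockwise load moment = 1400 N·m.
The cable tension T acts at 2.4 m; only its component perpendicular to the bar, T sinθ, produces torque. sinθ = h/√(h²+d²) = 2.6/√(2.6²+2.4²) = 0.7348.
Setting net torque to zero: T × 2.4 × 0.7348 = 1400 → T = 1400 / 1.764 = 794 N.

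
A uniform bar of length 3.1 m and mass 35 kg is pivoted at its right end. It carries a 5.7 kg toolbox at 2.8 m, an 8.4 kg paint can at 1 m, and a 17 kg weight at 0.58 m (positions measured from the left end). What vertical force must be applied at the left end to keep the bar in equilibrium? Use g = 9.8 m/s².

F ≈ 368 N

Take moments about the right end.
Beam weight: 35 × 9.8 = 343 N down at 1.55 m → arm 1.55 m, τ = 343 × 1.55 = 531.6 N·m counterclockwise.
Toolbox: 5.7 × 9.8 = 55.86 N down at 2.8 m → arm 0.3 m, τ = 55.86 × 0.3 = 16.76 N·m counterclockwise.
Paint can: 8.4 × 9.8 = 82.32 N down at 1 m → arm 2.1 m, τ = 82.32 × 2.1 = 172.9 N·m counterclockwise.
Weight: 17 × 9.8 = 166.6 N down at 0.58 m → arm 2.52 m, τ = 166.6 × 2.52 = 419.8 N·m counterclockwise.
Net moment of the loads = 1141 N·m counterclockwise.
The upward force F acts at the left end, arm 3.1 m, giving F × 3.1 clockwise.
Setting net torque to zero: F × 3.1 = 1141 → F = 1141 / 3.1 = 368 N.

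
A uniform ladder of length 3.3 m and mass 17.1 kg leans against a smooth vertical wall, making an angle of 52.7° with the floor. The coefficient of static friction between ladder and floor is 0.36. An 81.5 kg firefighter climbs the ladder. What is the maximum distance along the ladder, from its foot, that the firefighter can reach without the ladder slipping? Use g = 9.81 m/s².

d ≈ 1.54 m

Sum moments about the foot of the ladder (the floor normal and friction both act there and drop out).
Ladder weight 17.1×9.81 = 167.8 N acts at 1.65 m along the ladder; its horizontal arm is 1.65·cos52.7° = 0.9999 m → τ = 167.8 N·m clockwise.
Firefighter weight 81.5×9.81 = 799.5 N at distance d → arm d·cos52.7° → τ = 799.5·d·0.606 clockwise.
Wall normal N at the top has arm L sinθ = 2.625 m counterclockwise, so Στ = 0 gives N·2.625 = 167.8 + 484.5·d.
ΣFy = 0 ⇒ N_floor = 967.3 N, so the maximum friction is μ_s·N_floor = 0.36×967.3 = 348.2 N. ΣFx = 0 ⇒ N_wall = f, so at the slipping point N = 348.2 N.
Substituting: 348.2×2.625 = 167.8 + 484.5·d ⇒ d = (914 − 167.8) / 484.5 = 1.54 m.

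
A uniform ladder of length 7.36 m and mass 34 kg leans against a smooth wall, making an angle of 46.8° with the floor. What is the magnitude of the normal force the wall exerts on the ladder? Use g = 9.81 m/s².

Take moments about the foot of the ladder.
Ladder weight 34×9.81 = 333.5 N acts at 3.68 m along the ladder; its horizontal arm is 3.68·cos46.8° = 2.519 m → τ = 840.1 N·m clockwise.
Wall normal N acts horizontally at the top; its moment arm is the height L sinθ = 7.36·sin46.8° = 5.365 m, counterclockwise.
For rotational equilibrium, N × 5.365 = 840.1, so N = 157 N.

N_wall ≈ 157 N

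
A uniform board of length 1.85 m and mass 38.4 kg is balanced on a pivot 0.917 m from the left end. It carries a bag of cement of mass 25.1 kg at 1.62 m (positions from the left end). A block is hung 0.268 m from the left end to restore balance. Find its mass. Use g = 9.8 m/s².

m ≈ 27.7 kg

Sum moments about the pivot (at 0.917 m from the left end) (the support reaction has zero arm there).
Beam weight: 38.4 × 9.8 = 376.3 N down at 0.925 m → arm 0.008 m, τ = 376.3 × 0.008 = 3.01 N·m clockwise.
Bag of cement: 25.1 × 9.8 = 246 N down at 1.62 m → arm 0.703 m, τ = 246 × 0.703 = 172.9 N·m clockwise.
Net moment of known loads = 175.9 N·m clockwise.
An unknown mass m at 0.268 m has arm 0.649 m; its moment is m·g·0.649 counterclockwise.
Setting net torque to zero: m × 9.8 × 0.649 = 175.9 → m = 175.9 / (9.8 × 0.649) = 27.7 kg.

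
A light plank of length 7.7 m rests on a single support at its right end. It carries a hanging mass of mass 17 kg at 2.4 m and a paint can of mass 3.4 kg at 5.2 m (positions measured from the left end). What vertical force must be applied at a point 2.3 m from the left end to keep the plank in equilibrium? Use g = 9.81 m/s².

F ≈ 179 N

Choose the right end as the axis so the unknown pivot reaction has zero arm there.
Hanging mass: 17 × 9.81 = 166.8 N down at 2.4 m → arm 5.3 m, τ = 166.8 × 5.3 = 884 N·m counterclockwise.
Paint can: 3.4 × 9.81 = 33.35 N down at 5.2 m → arm 2.5 m, τ = 33.35 × 2.5 = 83.38 N·m counterclockwise.
Net moment of the loads = 967.4 N·m counterclockwise.
The upward force F acts at a point 2.3 m from the left end, arm 5.4 m, giving F × 5.4 clockwise.
Setting net torque to zero: F × 5.4 = 967.4 → F = 967.4 / 5.4 = 179 N.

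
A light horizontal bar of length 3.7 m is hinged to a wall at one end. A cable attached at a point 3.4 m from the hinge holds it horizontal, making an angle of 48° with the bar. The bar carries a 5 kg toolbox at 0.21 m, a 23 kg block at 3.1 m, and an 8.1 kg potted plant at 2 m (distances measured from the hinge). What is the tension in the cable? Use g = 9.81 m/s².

T ≈ 344 N

Choose the hinge as the axis so the unknown hinge reaction has zero arm there.
Toolbox: 5 × 9.81 = 49.05 N down at 0.21 m → arm 0.21 m, τ = 49.05 × 0.21 = 10.3 N·m clockwise.
Block: 23 × 9.81 = 225.6 N down at 3.1 m → arm 3.1 m, τ = 225.6 × 3.1 = 699.4 N·m clockwise.
Potted plant: 8.1 × 9.81 = 79.46 N down at 2 m → arm 2 m, τ = 79.46 × 2 = 158.9 N·m clockwise.
Total clockwise load moment = 868.6 N·m.
The cable tension T acts at 3.4 m; only its component perpendicular to the bar, T sinθ, produces torque. sin 48° = 0.7431.
Balancing moments: T × 3.4 × 0.7431 = 868.6, giving T = 868.6 / 2.527 = 344 N.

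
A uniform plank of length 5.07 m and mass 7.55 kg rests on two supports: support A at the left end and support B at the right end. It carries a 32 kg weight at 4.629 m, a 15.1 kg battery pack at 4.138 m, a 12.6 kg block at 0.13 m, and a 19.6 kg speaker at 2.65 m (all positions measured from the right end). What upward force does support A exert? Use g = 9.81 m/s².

Take moments about support B.
Beam weight: 7.55 × 9.81 = 74.07 N down at 2.535 m → arm 2.535 m, τ = 74.07 × 2.535 = 187.8 N·m counterclockwise.
Weight: 32 × 9.81 = 313.9 N down at 4.629 m → arm 4.629 m, τ = 313.9 × 4.629 = 1453 N·m counterclockwise.
Battery pack: 15.1 × 9.81 = 148.1 N down at 4.138 m → arm 4.138 m, τ = 148.1 × 4.138 = 612.8 N·m counterclockwise.
Block: 12.6 × 9.81 = 123.6 N down at 0.13 m → arm 0.13 m, τ = 123.6 × 0.13 = 16.07 N·m counterclockwise.
Speaker: 19.6 × 9.81 = 192.3 N down at 2.65 m → arm 2.65 m, τ = 192.3 × 2.65 = 509.6 N·m counterclockwise.
Net load moment about support B = 2779 N·m counterclockwise.
Reaction R at support A is upward at 5.07 m, arm 5.07 m → moment R × 5.07 clockwise.
Setting net torque to zero: R × 5.07 = 2779 → R = 548 N.

R_A ≈ 548 N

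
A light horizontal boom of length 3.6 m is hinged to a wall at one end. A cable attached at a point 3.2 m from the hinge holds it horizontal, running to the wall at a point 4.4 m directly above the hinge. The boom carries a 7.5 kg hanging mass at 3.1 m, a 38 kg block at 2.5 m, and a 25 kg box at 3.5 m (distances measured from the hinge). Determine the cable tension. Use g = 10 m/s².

T ≈ 795 N

Sum moments about the hinge (the unknown hinge reaction has zero arm there).
Hanging mass: 7.5 × 10 = 75 N down at 3.1 m → arm 3.1 m, τ = 75 × 3.1 = 232.5 N·m clockwise.
Block: 38 × 10 = 380 N down at 2.5 m → arm 2.5 m, τ = 380 × 2.5 = 950 N·m clockwise.
Box: 25 × 10 = 250 N down at 3.5 m → arm 3.5 m, τ = 250 × 3.5 = 875 N·m clockwise.
Total clockwise load moment = 2058 N·m.
The cable tension T acts at 3.2 m; only its component perpendicular to the boom, T sinθ, produces torque. sinθ = h/√(h²+d²) = 4.4/√(4.4²+3.2²) = 0.8087.
Setting net torque to zero: T × 3.2 × 0.8087 = 2058 → T = 2058 / 2.588 = 795 N.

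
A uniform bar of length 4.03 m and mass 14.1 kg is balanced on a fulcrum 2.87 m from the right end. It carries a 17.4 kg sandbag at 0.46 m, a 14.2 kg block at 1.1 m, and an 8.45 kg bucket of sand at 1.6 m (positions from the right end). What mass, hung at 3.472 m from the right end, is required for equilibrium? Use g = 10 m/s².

Sum moments about the fulcrum (at 2.87 m from the right end) (the support reaction has zero arm there).
Beam weight: 14.1 × 10 = 141 N down at 2.015 m → arm 0.855 m, τ = 141 × 0.855 = 120.6 N·m clockwise.
Sandbag: 17.4 × 10 = 174 N down at 0.46 m → arm 2.41 m, τ = 174 × 2.41 = 419.3 N·m clockwise.
Block: 14.2 × 10 = 142 N down at 1.1 m → arm 1.77 m, τ = 142 × 1.77 = 251.3 N·m clockwise.
Bucket of sand: 8.45 × 10 = 84.5 N down at 1.6 m → arm 1.27 m, τ = 84.5 × 1.27 = 107.3 N·m clockwise.
Net moment of known loads = 898.5 N·m clockwise.
An unknown mass m at 3.472 m has arm 0.602 m; its moment is m·g·0.602 counterclockwise.
Balancing moments: m × 10 × 0.602 = 898.5, giving m = 898.5 / (10 × 0.602) = 149 kg.

m ≈ 149 kg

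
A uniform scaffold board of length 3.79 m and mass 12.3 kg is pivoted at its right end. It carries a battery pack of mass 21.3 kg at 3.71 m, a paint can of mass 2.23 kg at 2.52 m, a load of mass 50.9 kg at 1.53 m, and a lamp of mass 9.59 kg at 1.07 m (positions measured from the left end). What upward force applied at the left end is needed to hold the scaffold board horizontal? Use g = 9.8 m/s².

About the right end:
Beam weight: 12.3 × 9.8 = 120.5 N down at 1.895 m → arm 1.895 m, τ = 120.5 × 1.895 = 228.3 N·m counterclockwise.
Battery pack: 21.3 × 9.8 = 208.7 N down at 3.71 m → arm 0.08 m, τ = 208.7 × 0.08 = 16.7 N·m counterclockwise.
Paint can: 2.23 × 9.8 = 21.85 N down at 2.52 m → arm 1.27 m, τ = 21.85 × 1.27 = 27.75 N·m counterclockwise.
Load: 50.9 × 9.8 = 498.8 N down at 1.53 m → arm 2.26 m, τ = 498.8 × 2.26 = 1127 N·m counterclockwise.
Lamp: 9.59 × 9.8 = 93.98 N down at 1.07 m → arm 2.72 m, τ = 93.98 × 2.72 = 255.6 N·m counterclockwise.
Net moment of the loads = 1655 N·m counterclockwise.
The upward force F acts at the left end, arm 3.79 m, giving F × 3.79 clockwise.
Στ = 0 ⇒ F × 3.79 = 1655 ⇒ F = 1655 / 3.79 = 437 N.

F ≈ 437 N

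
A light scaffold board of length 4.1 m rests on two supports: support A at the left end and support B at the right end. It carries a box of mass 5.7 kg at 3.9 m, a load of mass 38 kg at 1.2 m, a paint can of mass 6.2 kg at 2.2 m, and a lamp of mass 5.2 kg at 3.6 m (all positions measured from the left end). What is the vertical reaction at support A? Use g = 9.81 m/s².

Choose support B as the axis so its reaction then has zero moment arm.
Box: 5.7 × 9.81 = 55.92 N down at 3.9 m → arm 0.2 m, τ = 55.92 × 0.2 = 11.18 N·m counterclockwise.
Load: 38 × 9.81 = 372.8 N down at 1.2 m → arm 2.9 m, τ = 372.8 × 2.9 = 1081 N·m counterclockwise.
Paint can: 6.2 × 9.81 = 60.82 N down at 2.2 m → arm 1.9 m, τ = 60.82 × 1.9 = 115.6 N·m counterclockwise.
Lamp: 5.2 × 9.81 = 51.01 N down at 3.6 m → arm 0.5 m, τ = 51.01 × 0.5 = 25.5 N·m counterclockwise.
Net load moment about support B = 1233 N·m counterclockwise.
Reaction R at support A is upward at 0 m, arm 4.1 m → moment R × 4.1 clockwise.
Balancing moments: R × 4.1 = 1233, giving R = 301 N.

R_A ≈ 301 N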